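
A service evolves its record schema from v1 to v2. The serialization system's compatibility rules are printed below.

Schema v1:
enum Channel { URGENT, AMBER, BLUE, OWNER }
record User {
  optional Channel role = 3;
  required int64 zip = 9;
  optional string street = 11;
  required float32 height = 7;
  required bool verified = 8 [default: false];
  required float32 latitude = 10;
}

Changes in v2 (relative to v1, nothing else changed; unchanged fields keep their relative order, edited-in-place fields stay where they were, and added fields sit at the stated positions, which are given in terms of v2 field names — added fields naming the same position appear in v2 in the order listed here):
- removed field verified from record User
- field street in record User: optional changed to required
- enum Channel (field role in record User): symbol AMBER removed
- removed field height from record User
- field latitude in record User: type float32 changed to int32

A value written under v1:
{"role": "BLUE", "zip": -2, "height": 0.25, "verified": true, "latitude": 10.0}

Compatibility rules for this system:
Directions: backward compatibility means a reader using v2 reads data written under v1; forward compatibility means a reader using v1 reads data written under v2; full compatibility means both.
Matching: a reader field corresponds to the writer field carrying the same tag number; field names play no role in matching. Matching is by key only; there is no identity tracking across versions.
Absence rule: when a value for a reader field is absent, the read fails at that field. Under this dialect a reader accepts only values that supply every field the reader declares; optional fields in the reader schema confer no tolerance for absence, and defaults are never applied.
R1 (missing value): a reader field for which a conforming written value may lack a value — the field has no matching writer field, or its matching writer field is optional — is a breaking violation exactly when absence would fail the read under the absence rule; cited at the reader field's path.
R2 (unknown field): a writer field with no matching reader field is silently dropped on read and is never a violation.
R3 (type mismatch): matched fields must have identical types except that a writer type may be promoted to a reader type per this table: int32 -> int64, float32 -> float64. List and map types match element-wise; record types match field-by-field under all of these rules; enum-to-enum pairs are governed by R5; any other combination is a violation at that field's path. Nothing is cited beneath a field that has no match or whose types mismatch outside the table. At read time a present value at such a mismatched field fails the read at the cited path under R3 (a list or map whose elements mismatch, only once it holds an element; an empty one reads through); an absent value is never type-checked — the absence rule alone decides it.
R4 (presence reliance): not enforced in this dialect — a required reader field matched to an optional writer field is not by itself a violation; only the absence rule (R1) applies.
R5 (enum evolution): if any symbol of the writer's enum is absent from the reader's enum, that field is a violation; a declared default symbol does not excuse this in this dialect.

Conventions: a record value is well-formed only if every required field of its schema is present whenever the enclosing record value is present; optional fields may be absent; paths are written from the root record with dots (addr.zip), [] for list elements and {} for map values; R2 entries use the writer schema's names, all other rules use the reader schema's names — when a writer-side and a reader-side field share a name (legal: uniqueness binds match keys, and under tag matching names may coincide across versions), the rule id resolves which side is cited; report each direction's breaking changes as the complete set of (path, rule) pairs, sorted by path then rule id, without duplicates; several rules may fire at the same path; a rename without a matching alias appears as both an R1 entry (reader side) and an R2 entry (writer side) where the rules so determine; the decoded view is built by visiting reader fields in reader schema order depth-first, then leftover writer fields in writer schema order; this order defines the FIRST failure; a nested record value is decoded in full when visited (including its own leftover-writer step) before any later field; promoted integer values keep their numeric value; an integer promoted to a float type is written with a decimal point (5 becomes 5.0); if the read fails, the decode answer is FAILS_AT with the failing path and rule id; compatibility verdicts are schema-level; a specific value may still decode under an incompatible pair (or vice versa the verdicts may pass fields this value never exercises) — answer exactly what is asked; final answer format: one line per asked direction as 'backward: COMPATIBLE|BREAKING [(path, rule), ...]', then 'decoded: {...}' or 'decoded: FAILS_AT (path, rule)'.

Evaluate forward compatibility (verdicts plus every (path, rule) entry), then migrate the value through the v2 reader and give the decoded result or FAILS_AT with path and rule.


in User below, arrows point writer -> reader
forward analysis of User with v1 as reader and v2 as writer:
  Channel -> Channel, writer optional: role aligns to role
  int64 -> int64, writer required: zip aligns to zip
  string -> string, writer required: street aligns to street
  height: no writer-side match
  verified: no writer-side match
  int32 -> float32, writer required: latitude aligns to latitude
  breaking: (height, R1)
  breaking: (latitude, R3)
  breaking: (role, R1)
  breaking: (verified, R1)
  forward on User therefore BREAKING (4)
decode (reader v2):
  role := "BLUE"
  zip := -2
  read fails at street under R1 (no fill)
  => FAILS_AT (street, R1)
the rest of the User diff is inert for this question:
  enum Channel (field role in record User): symbol AMBER removed -> its effect on User is confined to the backward direction, not asked

forward: BREAKING [(height, R1), (latitude, R3), (role, R1), (verified, R1)]; decoded: FAILS_AT (street, R1)


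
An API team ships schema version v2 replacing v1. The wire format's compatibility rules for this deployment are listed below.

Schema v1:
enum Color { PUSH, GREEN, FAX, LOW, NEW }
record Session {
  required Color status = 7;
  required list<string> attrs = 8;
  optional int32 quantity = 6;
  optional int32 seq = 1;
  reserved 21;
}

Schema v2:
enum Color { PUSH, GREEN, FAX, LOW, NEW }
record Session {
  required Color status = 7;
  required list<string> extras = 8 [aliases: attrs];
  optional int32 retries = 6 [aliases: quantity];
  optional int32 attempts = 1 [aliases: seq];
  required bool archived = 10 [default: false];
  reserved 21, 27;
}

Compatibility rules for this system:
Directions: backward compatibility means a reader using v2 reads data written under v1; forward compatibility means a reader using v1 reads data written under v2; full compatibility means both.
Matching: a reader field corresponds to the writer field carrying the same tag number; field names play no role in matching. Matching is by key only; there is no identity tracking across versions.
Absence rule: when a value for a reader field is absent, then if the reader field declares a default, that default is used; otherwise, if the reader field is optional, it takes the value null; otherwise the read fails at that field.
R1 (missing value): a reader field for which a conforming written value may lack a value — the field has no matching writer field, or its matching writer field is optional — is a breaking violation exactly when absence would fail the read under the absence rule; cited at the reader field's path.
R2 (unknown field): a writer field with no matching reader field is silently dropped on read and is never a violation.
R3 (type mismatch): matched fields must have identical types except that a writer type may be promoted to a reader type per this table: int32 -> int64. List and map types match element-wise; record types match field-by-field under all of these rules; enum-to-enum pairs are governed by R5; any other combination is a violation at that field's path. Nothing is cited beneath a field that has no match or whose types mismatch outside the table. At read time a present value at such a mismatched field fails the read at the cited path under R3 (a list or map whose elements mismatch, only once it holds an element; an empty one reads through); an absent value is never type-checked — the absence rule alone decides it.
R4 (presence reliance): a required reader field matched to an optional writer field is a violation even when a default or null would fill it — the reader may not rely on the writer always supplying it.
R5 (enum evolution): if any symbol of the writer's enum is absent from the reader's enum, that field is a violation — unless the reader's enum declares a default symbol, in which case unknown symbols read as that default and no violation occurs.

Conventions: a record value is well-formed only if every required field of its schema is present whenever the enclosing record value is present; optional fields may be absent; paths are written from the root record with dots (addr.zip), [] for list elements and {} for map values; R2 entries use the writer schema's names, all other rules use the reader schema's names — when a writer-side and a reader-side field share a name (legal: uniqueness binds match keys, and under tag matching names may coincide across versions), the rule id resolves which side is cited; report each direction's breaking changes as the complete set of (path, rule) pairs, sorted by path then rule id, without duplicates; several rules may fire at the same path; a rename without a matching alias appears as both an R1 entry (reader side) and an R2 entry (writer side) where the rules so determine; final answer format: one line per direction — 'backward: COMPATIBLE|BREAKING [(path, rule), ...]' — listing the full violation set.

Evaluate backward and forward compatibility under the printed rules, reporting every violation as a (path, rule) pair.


backward: COMPATIBLE []; forward: COMPATIBLE []

in Session below, arrows point writer -> reader
backward for Session (reader v2, writer v1):
  Color -> Color, writer required: status aligns to status
  list<string> -> list<string>, writer required: extras aligns to attrs
  int32 -> int32, writer optional: retries aligns to quantity
  int32 -> int32, writer optional: attempts aligns to seq
  archived has no writer counterpart
  => no violations; backward on Session: COMPATIBLE
forward for Session (reader v1, writer v2):
  Color -> Color, writer required: status aligns to status
  list<string> -> list<string>, writer required: attrs aligns to extras
  int32 -> int32, writer optional: quantity aligns to retries
  int32 -> int32, writer optional: seq aligns to attempts
  writer archived: unknown to reader
  => no violations; forward on Session: COMPATIBLE


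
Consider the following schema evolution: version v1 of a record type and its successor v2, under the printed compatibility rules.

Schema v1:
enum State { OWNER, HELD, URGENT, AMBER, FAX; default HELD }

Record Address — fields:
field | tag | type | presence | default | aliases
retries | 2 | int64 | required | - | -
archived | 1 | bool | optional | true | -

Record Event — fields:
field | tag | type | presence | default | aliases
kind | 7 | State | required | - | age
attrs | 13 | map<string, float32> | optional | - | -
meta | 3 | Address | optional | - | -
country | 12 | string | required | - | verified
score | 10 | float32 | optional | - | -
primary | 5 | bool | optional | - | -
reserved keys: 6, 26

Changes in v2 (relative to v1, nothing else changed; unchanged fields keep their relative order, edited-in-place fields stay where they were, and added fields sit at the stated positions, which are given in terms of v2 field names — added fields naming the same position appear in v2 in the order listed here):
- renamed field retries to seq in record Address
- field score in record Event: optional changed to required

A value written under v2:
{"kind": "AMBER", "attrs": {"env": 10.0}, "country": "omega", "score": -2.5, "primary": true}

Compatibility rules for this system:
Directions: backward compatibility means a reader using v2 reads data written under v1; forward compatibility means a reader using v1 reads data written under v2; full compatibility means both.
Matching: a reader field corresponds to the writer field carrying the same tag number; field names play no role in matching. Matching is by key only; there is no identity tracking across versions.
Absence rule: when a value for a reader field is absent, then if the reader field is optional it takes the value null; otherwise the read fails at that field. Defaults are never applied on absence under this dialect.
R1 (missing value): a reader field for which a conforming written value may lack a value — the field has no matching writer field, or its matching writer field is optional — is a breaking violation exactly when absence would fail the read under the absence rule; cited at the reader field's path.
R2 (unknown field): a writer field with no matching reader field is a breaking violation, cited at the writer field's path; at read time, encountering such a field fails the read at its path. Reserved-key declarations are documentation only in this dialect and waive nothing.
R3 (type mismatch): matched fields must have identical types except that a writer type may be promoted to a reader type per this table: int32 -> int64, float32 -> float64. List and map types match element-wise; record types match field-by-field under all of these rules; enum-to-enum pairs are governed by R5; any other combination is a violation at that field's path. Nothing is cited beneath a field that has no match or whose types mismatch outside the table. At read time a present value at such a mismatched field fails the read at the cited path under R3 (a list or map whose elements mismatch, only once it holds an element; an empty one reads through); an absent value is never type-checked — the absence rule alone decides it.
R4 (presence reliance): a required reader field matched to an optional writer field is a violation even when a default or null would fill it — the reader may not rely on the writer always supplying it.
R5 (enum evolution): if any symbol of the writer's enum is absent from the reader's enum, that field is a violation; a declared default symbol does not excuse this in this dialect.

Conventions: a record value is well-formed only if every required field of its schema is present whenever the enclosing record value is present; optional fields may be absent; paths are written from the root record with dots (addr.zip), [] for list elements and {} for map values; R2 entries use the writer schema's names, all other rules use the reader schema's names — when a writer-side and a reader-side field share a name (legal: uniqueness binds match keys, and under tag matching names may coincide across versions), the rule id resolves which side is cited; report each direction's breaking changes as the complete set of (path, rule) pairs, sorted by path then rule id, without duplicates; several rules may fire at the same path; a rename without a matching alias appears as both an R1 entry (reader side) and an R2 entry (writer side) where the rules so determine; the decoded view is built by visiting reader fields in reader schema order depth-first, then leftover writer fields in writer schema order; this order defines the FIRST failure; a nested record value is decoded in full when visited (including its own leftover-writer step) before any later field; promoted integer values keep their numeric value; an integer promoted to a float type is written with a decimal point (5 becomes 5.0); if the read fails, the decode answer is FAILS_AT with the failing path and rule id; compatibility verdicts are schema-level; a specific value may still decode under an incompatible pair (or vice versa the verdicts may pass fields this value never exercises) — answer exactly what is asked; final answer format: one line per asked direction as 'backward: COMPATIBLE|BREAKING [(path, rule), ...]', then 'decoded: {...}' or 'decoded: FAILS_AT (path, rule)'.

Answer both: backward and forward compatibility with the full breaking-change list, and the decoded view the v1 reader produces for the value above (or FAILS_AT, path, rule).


backward: BREAKING [(score, R1), (score, R4)]; forward: COMPATIBLE []; decoded: {"kind": "AMBER", "attrs": {"env": 10.0}, "meta": null, "country": "omega", "score": -2.5, "primary": true}

arrows below run writer -> reader for Event
backward pass over Event, reader schema v2, writer schema v1:
  State -> State, writer required: kind aligns to kind
  map<string, float32> -> map<string, float32>, writer optional: attrs aligns to attrs
  Address -> Address, writer optional: meta aligns to meta
  string -> string, writer required: country aligns to country
  float32 -> float32, writer optional: score aligns to score
  bool -> bool, writer optional: primary aligns to primary
  int64 -> int64, writer required: meta.seq aligns to meta.retries
  bool -> bool, writer optional: meta.archived aligns to meta.archived
  rule R1 violated at score
  rule R4 violated at score
  => 2 violation(s): backward is BREAKING for Event
forward pass over Event, reader schema v1, writer schema v2:
  State -> State, writer required: kind aligns to kind
  map<string, float32> -> map<string, float32>, writer optional: attrs aligns to attrs
  Address -> Address, writer optional: meta aligns to meta
  string -> string, writer required: country aligns to country
  float32 -> float32, writer required: score aligns to score
  bool -> bool, writer optional: primary aligns to primary
  int64 -> int64, writer required: meta.retries aligns to meta.seq
  bool -> bool, writer optional: meta.archived aligns to meta.archived
  => forward verdict for Event: COMPATIBLE, no violations
decode walk for Event under reader schema v1:
  kind := "AMBER"
  attrs := {"env": 10.0}
  meta := null (absent, optional -> null)
  country := "omega"
  score := -2.5
  primary := true
  => decoded: {"kind": "AMBER", "attrs": {"env": 10.0}, "meta": null, "country": "omega", "score": -2.5, "primary": true}


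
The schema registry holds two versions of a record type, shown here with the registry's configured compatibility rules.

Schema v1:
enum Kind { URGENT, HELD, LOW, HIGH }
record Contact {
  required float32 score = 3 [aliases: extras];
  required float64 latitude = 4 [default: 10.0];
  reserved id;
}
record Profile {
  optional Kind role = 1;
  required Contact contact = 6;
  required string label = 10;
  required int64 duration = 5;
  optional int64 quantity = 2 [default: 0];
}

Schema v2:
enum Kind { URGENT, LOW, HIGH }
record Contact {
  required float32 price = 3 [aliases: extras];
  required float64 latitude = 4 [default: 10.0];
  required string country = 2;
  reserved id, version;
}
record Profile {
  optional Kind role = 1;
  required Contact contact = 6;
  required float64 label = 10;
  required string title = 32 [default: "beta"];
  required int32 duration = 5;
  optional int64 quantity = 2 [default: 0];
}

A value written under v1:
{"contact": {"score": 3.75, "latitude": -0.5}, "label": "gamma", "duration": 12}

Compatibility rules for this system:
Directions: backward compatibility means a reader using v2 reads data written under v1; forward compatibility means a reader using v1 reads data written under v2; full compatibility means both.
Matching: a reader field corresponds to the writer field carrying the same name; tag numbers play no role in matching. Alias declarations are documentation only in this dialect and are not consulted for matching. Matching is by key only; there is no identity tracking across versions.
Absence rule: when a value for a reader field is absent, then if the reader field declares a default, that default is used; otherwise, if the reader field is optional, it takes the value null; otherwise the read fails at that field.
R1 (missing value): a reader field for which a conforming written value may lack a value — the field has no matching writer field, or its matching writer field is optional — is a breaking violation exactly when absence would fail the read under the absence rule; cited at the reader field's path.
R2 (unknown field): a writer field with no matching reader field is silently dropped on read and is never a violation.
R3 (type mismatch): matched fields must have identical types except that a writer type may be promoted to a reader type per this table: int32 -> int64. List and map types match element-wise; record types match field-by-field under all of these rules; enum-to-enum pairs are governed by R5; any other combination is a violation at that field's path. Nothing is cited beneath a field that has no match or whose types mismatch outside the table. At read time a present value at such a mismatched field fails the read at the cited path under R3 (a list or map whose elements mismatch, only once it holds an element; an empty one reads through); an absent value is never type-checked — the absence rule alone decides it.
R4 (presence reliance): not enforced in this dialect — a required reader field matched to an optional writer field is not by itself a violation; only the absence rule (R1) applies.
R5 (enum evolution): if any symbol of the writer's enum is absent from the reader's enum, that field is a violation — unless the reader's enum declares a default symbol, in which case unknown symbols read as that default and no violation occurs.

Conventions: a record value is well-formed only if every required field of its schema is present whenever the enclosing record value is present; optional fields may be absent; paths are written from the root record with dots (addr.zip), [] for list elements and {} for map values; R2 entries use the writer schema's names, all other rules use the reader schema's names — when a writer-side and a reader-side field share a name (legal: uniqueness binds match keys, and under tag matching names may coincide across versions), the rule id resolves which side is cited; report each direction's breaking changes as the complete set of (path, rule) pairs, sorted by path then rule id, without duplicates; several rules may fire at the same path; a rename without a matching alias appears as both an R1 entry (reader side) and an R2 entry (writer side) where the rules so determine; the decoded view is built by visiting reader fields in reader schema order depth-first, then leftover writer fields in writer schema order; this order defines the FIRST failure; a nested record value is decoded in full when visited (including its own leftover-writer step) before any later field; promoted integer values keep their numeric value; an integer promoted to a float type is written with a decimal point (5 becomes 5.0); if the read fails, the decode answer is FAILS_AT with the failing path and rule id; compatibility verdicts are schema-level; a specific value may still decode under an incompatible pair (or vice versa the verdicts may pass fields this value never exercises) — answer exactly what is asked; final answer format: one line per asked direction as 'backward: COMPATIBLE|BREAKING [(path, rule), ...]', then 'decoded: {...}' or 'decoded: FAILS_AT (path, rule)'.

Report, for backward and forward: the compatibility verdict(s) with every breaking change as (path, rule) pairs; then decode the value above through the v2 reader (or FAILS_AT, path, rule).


each type pair in Profile: writer, then reader
backward pass over Profile, reader schema v2, writer schema v1:
  role: paired with writer role (Kind -> Kind; writer optional)
  contact: paired with writer contact (Contact -> Contact; writer required)
  label: paired with writer label (string -> float64; writer required)
  title has no writer counterpart
  duration: paired with writer duration (int64 -> int32; writer required)
  quantity: paired with writer quantity (int64 -> int64; writer optional)
  contact.price has no writer counterpart
  contact.latitude: paired with writer contact.latitude (float64 -> float64; writer required)
  contact.country has no writer counterpart
  writer field contact.score has no reader counterpart
  rule R1 violated at contact.country
  rule R1 violated at contact.price
  rule R3 violated at duration
  rule R3 violated at label
  rule R5 violated at role
  => backward: BREAKING (5)
forward pass over Profile, reader schema v1, writer schema v2:
  role: paired with writer role (Kind -> Kind; writer optional)
  contact: paired with writer contact (Contact -> Contact; writer required)
  label: paired with writer label (float64 -> string; writer required)
  duration: paired with writer duration (int32 -> int64; writer required)
  quantity: paired with writer quantity (int64 -> int64; writer optional)
  writer field title has no reader counterpart
  contact.score has no writer counterpart
  contact.latitude: paired with writer contact.latitude (float64 -> float64; writer required)
  writer field contact.price has no reader counterpart
  writer field contact.country has no reader counterpart
  rule R1 violated at contact.score
  rule R3 violated at label
  => forward: BREAKING (2)
decode (reader v2):
  role := null (absent, optional -> null)
  read fails at contact.price under R1 (no fill)
  => FAILS_AT (contact.price, R1)

backward: BREAKING [(contact.country, R1), (contact.price, R1), (duration, R3), (label, R3), (role, R5)]; forward: BREAKING [(contact.score, R1), (label, R3)]; decoded: FAILS_AT (contact.price, R1)


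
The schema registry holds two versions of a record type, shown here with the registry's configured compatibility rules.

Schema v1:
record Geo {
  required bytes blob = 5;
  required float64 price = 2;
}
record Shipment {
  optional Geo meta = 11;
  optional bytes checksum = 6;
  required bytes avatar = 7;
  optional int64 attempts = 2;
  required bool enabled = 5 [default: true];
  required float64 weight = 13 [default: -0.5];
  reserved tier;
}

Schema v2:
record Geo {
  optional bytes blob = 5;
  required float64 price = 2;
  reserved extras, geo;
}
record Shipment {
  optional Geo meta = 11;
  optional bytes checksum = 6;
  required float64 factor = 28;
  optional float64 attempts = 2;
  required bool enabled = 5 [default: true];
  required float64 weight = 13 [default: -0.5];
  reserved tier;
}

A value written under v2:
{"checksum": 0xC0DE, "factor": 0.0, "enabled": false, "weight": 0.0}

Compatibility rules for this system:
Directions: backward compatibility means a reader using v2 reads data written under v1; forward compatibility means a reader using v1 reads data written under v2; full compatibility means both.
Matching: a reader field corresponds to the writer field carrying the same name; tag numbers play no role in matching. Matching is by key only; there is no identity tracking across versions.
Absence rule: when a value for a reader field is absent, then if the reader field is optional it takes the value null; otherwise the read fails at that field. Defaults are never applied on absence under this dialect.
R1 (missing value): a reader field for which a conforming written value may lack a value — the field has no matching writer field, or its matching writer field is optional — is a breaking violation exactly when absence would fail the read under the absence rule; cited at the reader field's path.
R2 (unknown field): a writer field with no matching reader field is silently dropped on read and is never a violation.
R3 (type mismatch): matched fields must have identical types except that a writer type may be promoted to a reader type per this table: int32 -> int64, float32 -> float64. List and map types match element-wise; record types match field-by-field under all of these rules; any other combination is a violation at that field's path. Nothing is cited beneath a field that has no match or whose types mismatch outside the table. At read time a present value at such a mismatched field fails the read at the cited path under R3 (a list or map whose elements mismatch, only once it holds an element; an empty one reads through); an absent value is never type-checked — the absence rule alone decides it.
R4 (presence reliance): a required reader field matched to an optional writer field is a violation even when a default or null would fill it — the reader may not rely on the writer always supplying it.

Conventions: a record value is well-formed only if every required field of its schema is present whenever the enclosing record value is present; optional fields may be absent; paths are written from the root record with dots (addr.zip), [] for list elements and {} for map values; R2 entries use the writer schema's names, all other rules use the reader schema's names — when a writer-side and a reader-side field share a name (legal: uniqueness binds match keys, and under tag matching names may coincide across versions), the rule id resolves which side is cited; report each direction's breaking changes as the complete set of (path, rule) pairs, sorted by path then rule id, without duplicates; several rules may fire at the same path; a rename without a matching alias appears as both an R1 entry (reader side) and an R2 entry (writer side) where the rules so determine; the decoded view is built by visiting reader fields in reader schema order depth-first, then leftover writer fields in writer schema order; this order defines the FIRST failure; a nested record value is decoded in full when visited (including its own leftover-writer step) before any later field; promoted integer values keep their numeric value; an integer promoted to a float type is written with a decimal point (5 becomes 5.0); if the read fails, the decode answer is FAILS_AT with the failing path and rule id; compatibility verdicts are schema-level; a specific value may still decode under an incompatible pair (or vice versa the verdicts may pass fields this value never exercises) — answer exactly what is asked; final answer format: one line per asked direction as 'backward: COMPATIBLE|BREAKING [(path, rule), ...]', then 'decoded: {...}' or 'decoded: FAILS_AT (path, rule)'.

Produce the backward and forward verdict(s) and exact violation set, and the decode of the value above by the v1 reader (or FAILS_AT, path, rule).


each type pair in Shipment: writer, then reader
backward for Shipment (reader v2, writer v1):
  Geo -> Geo, writer optional: meta aligns to meta
  bytes -> bytes, writer optional: checksum aligns to checksum
  factor: no writer-side match
  int64 -> float64, writer optional: attempts aligns to attempts
  bool -> bool, writer required: enabled aligns to enabled
  float64 -> float64, writer required: weight aligns to weight
  writer field avatar has no reader counterpart
  bytes -> bytes, writer required: meta.blob aligns to meta.blob
  float64 -> float64, writer required: meta.price aligns to meta.price
  rule R3 violated at attempts
  rule R1 violated at factor
  backward on Shipment therefore BREAKING (2)
forward for Shipment (reader v1, writer v2):
  Geo -> Geo, writer optional: meta aligns to meta
  bytes -> bytes, writer optional: checksum aligns to checksum
  avatar: no writer-side match
  float64 -> int64, writer optional: attempts aligns to attempts
  bool -> bool, writer required: enabled aligns to enabled
  float64 -> float64, writer required: weight aligns to weight
  writer field factor has no reader counterpart
  bytes -> bytes, writer optional: meta.blob aligns to meta.blob
  float64 -> float64, writer required: meta.price aligns to meta.price
  rule R3 violated at attempts
  rule R1 violated at avatar
  rule R1 violated at meta.blob
  rule R4 violated at meta.blob
  forward on Shipment therefore BREAKING (4)
decode walk for Shipment under reader schema v1:
  meta := null (not supplied -> null)
  checksum := 0xC0DE
  read fails at avatar under R1 (no fill)
  => FAILS_AT (avatar, R1)

backward: BREAKING [(attempts, R3), (factor, R1)]; forward: BREAKING [(attempts, R3), (avatar, R1), (meta.blob, R1), (meta.blob, R4)]; decoded: FAILS_AT (avatar, R1)


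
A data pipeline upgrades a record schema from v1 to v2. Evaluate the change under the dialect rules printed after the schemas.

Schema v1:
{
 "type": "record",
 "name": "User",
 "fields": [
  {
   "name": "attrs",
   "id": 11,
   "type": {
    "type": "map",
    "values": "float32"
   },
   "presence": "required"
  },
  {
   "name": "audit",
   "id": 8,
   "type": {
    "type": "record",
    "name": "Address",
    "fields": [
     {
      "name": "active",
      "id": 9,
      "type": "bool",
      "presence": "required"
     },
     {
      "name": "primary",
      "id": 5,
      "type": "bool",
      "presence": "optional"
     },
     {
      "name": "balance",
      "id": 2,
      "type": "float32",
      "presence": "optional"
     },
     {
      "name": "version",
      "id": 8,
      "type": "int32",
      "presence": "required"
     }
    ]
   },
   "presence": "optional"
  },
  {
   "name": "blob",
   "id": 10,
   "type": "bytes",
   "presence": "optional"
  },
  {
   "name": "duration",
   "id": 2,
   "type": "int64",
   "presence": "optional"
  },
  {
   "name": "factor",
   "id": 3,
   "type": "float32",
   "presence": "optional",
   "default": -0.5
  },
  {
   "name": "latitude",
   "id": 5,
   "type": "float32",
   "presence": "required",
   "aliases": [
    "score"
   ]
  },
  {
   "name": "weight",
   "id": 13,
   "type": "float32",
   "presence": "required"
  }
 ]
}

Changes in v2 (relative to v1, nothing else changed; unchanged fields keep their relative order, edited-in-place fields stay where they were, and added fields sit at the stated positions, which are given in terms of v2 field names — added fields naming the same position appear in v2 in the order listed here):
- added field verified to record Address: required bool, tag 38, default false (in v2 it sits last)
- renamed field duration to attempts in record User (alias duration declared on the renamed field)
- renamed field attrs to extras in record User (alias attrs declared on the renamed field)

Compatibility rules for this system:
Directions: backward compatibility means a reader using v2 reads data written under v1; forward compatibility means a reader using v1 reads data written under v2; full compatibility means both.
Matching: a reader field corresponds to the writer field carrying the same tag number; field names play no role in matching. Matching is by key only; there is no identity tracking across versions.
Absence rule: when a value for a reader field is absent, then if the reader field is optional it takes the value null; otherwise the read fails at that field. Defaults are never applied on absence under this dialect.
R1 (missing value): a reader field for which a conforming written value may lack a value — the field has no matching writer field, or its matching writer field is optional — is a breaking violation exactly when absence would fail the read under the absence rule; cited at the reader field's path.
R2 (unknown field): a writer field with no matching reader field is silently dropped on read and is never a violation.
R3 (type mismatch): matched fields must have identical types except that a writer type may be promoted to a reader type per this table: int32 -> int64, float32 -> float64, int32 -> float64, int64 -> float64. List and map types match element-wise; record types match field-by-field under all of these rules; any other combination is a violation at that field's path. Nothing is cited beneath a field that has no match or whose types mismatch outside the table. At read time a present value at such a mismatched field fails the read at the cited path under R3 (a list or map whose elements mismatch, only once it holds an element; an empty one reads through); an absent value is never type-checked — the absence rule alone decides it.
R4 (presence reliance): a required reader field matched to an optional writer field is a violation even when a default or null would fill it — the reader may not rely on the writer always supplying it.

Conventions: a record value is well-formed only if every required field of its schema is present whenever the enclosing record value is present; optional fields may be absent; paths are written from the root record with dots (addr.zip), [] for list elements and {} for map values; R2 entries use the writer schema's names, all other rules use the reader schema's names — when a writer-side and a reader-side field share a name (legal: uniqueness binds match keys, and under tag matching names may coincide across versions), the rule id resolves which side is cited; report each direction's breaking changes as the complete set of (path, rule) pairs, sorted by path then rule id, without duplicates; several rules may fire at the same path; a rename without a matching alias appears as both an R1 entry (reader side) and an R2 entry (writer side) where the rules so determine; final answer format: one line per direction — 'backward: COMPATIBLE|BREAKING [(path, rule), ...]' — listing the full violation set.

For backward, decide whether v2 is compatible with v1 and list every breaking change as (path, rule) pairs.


in User below, arrows point writer -> reader
checking backward for User: reader v2 against writer v1:
  extras: paired with writer attrs (map<string, float32> -> map<string, float32>; writer required)
  audit: paired with writer audit (Address -> Address; writer optional)
  blob: paired with writer blob (bytes -> bytes; writer optional)
  attempts: paired with writer duration (int64 -> int64; writer optional)
  factor: paired with writer factor (float32 -> float32; writer optional)
  latitude: paired with writer latitude (float32 -> float32; writer required)
  weight: paired with writer weight (float32 -> float32; writer required)
  audit.active: paired with writer audit.active (bool -> bool; writer required)
  audit.primary: paired with writer audit.primary (bool -> bool; writer optional)
  audit.balance: paired with writer audit.balance (float32 -> float32; writer optional)
  audit.version: paired with writer audit.version (int32 -> int32; writer required)
  no writer field matches reader audit.verified
  R1 fires at audit.verified
  => backward: BREAKING (1)
checking off the User differences that do not matter here:
  renamed field duration to attempts in record User (alias duration declared on the renamed field) -> no rule fires on it in User's dialect; the asked verdict holds
  renamed field attrs to extras in record User (alias attrs declared on the renamed field) -> no rule fires on it in User's dialect; the asked verdict holds

backward: BREAKING [(audit.verified, R1)]


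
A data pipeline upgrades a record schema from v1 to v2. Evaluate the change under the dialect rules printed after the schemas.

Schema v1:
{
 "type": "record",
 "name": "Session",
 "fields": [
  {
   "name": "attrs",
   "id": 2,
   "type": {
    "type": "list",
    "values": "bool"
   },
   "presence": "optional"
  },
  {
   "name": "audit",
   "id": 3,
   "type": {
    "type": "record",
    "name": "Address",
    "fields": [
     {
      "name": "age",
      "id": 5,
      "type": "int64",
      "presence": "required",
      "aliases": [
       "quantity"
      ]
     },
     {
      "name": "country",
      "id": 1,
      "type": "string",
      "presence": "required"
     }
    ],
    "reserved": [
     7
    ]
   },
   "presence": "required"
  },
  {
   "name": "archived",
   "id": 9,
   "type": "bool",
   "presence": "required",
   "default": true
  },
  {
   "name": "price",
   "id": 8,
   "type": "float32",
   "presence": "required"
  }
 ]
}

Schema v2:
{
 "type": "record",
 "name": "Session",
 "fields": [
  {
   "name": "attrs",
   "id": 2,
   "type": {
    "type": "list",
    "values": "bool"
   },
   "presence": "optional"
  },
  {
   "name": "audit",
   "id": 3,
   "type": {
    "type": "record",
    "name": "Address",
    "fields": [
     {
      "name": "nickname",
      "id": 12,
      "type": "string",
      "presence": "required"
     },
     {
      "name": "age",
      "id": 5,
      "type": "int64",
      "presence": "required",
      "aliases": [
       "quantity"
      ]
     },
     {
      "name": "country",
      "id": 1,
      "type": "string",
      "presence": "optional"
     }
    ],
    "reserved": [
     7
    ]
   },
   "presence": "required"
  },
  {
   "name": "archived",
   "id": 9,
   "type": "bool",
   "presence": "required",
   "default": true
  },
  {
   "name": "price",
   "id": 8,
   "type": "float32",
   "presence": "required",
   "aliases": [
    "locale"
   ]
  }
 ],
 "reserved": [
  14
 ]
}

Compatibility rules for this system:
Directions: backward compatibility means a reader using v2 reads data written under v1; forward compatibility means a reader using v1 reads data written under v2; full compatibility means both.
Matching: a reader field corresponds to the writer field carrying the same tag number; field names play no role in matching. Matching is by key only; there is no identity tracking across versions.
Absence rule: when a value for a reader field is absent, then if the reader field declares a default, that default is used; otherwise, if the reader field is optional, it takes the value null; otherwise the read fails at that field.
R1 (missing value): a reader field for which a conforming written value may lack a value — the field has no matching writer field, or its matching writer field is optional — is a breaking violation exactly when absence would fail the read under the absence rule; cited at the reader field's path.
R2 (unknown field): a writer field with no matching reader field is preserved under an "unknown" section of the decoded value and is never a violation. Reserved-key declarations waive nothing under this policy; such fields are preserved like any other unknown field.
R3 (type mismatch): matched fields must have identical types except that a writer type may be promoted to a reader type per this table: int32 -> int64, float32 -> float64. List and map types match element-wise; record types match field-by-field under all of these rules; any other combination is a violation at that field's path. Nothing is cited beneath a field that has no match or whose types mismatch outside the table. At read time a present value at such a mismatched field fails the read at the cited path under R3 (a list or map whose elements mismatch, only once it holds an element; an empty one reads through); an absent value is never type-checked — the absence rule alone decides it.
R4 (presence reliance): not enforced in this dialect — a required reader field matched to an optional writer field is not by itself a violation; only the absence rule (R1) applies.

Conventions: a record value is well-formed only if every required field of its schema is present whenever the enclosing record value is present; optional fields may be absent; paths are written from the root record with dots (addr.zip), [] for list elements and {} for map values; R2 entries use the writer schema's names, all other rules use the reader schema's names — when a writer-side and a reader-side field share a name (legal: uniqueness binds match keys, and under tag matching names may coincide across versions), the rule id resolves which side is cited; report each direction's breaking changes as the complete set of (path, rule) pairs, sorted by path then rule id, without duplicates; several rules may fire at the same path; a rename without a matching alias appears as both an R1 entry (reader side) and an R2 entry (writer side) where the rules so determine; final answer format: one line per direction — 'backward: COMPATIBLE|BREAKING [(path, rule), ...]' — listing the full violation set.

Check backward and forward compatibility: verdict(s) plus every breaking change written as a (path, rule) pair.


the writer's type comes first in each Session pair
checking backward for Session: reader v2 against writer v1:
  attrs: list<bool> -> list<bool>, writer optional; from attrs
  audit: Address -> Address, writer required; from audit
  archived: bool -> bool, writer required; from archived
  price: float32 -> float32, writer required; from price
  audit.nickname: no writer match
  audit.age: int64 -> int64, writer required; from audit.age
  audit.country: string -> string, writer required; from audit.country
  violation R1 at audit.nickname
  => backward: BREAKING (1)
checking forward for Session: reader v1 against writer v2:
  attrs: list<bool> -> list<bool>, writer optional; from attrs
  audit: Address -> Address, writer required; from audit
  archived: bool -> bool, writer required; from archived
  price: float32 -> float32, writer required; from price
  audit.age: int64 -> int64, writer required; from audit.age
  audit.country: string -> string, writer optional; from audit.country
  leftover writer field: audit.nickname
  violation R1 at audit.country
  => forward: BREAKING (1)

backward: BREAKING [(audit.nickname, R1)]; forward: BREAKING [(audit.country, R1)]
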